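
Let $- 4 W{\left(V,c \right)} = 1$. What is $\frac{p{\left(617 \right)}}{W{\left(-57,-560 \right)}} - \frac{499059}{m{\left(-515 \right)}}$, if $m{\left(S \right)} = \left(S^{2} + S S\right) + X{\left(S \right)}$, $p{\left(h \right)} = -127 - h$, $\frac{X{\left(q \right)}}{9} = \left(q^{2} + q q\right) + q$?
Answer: $\frac{15771899181}{5299865} \approx 2975.9$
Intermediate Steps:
$W{\left(V,c \right)} = - \frac{1}{4}$ ($W{\left(V,c \right)} = \left(- \frac{1}{4}\right) 1 = - \frac{1}{4}$)
$X{\left(q \right)} = 9 q + 18 q^{2}$ ($X{\left(q \right)} = 9 \left(\left(q^{2} + q q\right) + q\right) = 9 \left(\left(q^{2} + q^{2}\right) + q\right) = 9 \left(2 q^{2} + q\right) = 9 \left(q + 2 q^{2}\right) = 9 q + 18 q^{2}$)
$m{\left(S \right)} = 2 S^{2} + 9 S \left(1 + 2 S\right)$ ($m{\left(S \right)} = \left(S^{2} + S S\right) + 9 S \left(1 + 2 S\right) = \left(S^{2} + S^{2}\right) + 9 S \left(1 + 2 S\right) = 2 S^{2} + 9 S \left(1 + 2 S\right)$)
$\frac{p{\left(617 \right)}}{W{\left(-57,-560 \right)}} - \frac{499059}{m{\left(-515 \right)}} = \frac{-127 - 617}{- \frac{1}{4}} - \frac{499059}{\left(-515\right) \left(9 + 20 \left(-515\right)\right)} = \left(-127 - 617\right) \left(-4\right) - \frac{499059}{\left(-515\right) \left(9 - 10300\right)} = \left(-744\right) \left(-4\right) - \frac{499059}{\left(-515\right) \left(-10291\right)} = 2976 - \frac{499059}{5299865} = \frac{15771899181}{5299865}$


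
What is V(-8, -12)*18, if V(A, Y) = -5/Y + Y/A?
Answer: 69/2 ≈ 34.500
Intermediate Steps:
V(-8, -12)*18 = (-5/(-12) - 12/(-8))*18 = (-5*(-1/12) - 12*(-⅛))*18 = (5/12 + 3/2)*18 = (23/12)*18 = 69/2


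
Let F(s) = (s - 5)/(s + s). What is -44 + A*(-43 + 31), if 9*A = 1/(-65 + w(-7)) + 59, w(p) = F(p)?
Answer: -55068/449 ≈ -122.65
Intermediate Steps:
F(s) = (-5 + s)/(2*s) (F(s) = (-5 + s)/((2*s)) = (-5 + s)*(1/(2*s)) = (-5 + s)/(2*s))
w(p) = (-5 + p)/(2*p)
A = 8828/1347 (A = (1/(-65 + (½)*(-5 - 7)/(-7)) + 59)/9 = (1/(-65 + (½)*(-⅐)*(-12)) + 59)/9 = (1/(-65 + 6/7) + 59)/9 = (1/(-449/7) + 59)/9 = (-7/449 + 59)/9 = (⅑)*(26484/449) = 8828/1347 ≈ 6.5538)
-44 + A*(-43 + 31) = -44 + 8828*(-43 + 31)/1347 = -44 + (8828/1347)*(-12) = -44 - 35312/449 = -55068/449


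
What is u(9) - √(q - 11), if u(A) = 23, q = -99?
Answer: 23 - I*√110 ≈ 23.0 - 10.488*I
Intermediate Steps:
u(9) - √(q - 11) = 23 - √(-99 - 11) = 23 - √(-110) = 23 - I*√110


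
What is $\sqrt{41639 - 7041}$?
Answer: $\sqrt{34598} \approx 186.01$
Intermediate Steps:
$\sqrt{41639 - 7041} = \sqrt{34598}$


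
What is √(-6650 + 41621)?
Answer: √34971 ≈ 187.01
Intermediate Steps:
√(-6650 + 41621) = √34971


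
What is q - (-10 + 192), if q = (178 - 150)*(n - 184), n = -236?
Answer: -11942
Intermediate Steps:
q = -11760 (q = (178 - 150)*(-236 - 184) = 28*(-420) = -11760)
q - (-10 + 192) = -11760 - (-10 + 192) = -11760 - 1*182 = -11760 - 182 = -11942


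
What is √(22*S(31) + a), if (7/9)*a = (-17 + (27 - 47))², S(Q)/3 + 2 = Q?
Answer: √180033/7 ≈ 60.615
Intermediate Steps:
S(Q) = -6 + 3*Q
a = 12321/7 (a = 9*(-17 + (27 - 47))²/7 = 9*(-17 - 20)²/7 = (9/7)*(-37)² = (9/7)*1369 = 12321/7 ≈ 1760.1)
√(22*S(31) + a) = √(22*(-6 + 3*31) + 12321/7) = √(22*(-6 + 93) + 12321/7) = √(22*87 + 12321/7) = √(1914 + 12321/7) = √(25719/7) = √180033/7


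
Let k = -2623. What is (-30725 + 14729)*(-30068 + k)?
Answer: 522925236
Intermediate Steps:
(-30725 + 14729)*(-30068 + k) = (-30725 + 14729)*(-30068 - 2623) = -15996*(-32691) = 522925236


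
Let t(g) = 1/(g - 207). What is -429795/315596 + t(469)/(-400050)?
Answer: -2815509164381/2067412194225 ≈ -1.3619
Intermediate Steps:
t(g) = 1/(-207 + g)
-429795/315596 + t(469)/(-400050) = -429795/315596 + 1/((-207 + 469)*(-400050)) = -429795*1/315596 - 1/400050/262 = -429795/315596 + (1/262)*(-1/400050) = -429795/315596 - 1/104813100 = -2815509164381/2067412194225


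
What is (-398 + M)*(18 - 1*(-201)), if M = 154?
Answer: -53436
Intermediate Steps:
(-398 + M)*(18 - 1*(-201)) = (-398 + 154)*(18 - 1*(-201)) = -244*(18 + 201) = -244*219 = -53436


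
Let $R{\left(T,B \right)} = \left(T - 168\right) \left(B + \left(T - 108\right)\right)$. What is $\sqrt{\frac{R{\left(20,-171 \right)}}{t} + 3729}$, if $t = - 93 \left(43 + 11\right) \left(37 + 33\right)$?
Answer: $\frac{\sqrt{7256515030}}{1395} \approx 61.065$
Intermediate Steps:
$R{\left(T,B \right)} = \left(-168 + T\right) \left(-108 + B + T\right)$ ($R{\left(T,B \right)} = \left(-168 + T\right) \left(B + \left(T - 108\right)\right) = \left(-168 + T\right) \left(B + \left(-108 + T\right)\right) = \left(-168 + T\right) \left(-108 + B + T\right)$)
$t = -351540$ ($t = - 93 \cdot 54 \cdot 70 = \left(-93\right) 3780 = -351540$)
$\sqrt{\frac{R{\left(20,-171 \right)}}{t} + 3729} = \sqrt{\frac{18144 + 20^{2} - 5520 - -28728 - 3420}{-351540} + 3729} = \sqrt{\left(18144 + 400 - 5520 + 28728 - 3420\right) \left(- \frac{1}{351540}\right) + 3729} = \sqrt{38332 \left(- \frac{1}{351540}\right) + 3729} = \sqrt{- \frac{1369}{12555} + 3729} = \sqrt{\frac{46816226}{12555}} = \frac{\sqrt{7256515030}}{1395}$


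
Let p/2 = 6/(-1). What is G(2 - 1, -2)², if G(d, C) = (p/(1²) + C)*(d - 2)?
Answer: 196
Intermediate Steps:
p = -12 (p = 2*(6/(-1)) = 2*(6*(-1)) = 2*(-6) = -12)
G(d, C) = (-12 + C)*(-2 + d) (G(d, C) = (-12/(1²) + C)*(d - 2) = (-12/1 + C)*(-2 + d) = (-12*1 + C)*(-2 + d) = (-12 + C)*(-2 + d))
G(2 - 1, -2)² = (24 - 12*(2 - 1) - 2*(-2) - 2*(2 - 1))² = (24 - 12*1 + 4 - 2*1)² = (24 - 12 + 4 - 2)² = 14² = 196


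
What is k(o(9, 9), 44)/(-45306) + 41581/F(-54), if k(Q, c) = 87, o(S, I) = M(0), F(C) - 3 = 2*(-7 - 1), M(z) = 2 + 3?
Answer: -627956639/196326 ≈ -3198.5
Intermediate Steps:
M(z) = 5
F(C) = -13 (F(C) = 3 + 2*(-7 - 1) = 3 + 2*(-8) = 3 - 16 = -13)
o(S, I) = 5
k(o(9, 9), 44)/(-45306) + 41581/F(-54) = 87/(-45306) + 41581/(-13) = 87*(-1/45306) + 41581*(-1/13) = -29/15102 - 41581/13 = -627956639/196326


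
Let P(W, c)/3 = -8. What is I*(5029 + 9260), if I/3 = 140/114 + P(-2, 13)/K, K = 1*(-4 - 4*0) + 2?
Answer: 10773906/19 ≈ 5.6705e+5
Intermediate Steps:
P(W, c) = -24 (P(W, c) = 3*(-8) = -24)
K = -2 (K = 1*(-4 + 0) + 2 = 1*(-4) + 2 = -4 + 2 = -2)
I = 754/19 (I = 3*(140/114 - 24/(-2)) = 3*(140*(1/114) - 24*(-1/2)) = 3*(70/57 + 12) = 3*(754/57) = 754/19 ≈ 39.684)
I*(5029 + 9260) = 754*(5029 + 9260)/19 = (754/19)*14289 = 10773906/19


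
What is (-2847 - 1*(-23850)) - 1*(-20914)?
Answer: 41917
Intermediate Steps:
(-2847 - 1*(-23850)) - 1*(-20914) = (-2847 + 23850) + 20914 = 21003 + 20914 = 41917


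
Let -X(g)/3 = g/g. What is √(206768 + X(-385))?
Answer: √206765 ≈ 454.71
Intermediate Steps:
X(g) = -3 (X(g) = -3*g/g = -3*1 = -3)
√(206768 + X(-385)) = √(206768 - 3) = √206765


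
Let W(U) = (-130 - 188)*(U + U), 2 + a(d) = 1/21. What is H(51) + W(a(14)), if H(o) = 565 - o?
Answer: 12290/7 ≈ 1755.7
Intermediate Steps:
a(d) = -41/21 (a(d) = -2 + 1/21 = -41/21)
W(U) = -636*U
H(51) + W(a(14)) = (565 - 1*51) - 636*(-41/21) = (565 - 51) + 8692/7 = 514 + 8692/7 = 12290/7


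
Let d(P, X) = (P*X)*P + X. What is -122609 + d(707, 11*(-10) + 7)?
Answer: -51607159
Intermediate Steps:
d(P, X) = X + X*P**2 (d(P, X) = X*P**2 + X = X + X*P**2)
-122609 + d(707, 11*(-10) + 7) = -122609 + (11*(-10) + 7)*(1 + 707**2) = -122609 + (-110 + 7)*(1 + 499849) = -122609 - 103*499850 = -122609 - 51484550 = -51607159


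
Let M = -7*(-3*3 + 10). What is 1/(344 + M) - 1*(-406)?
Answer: 136823/337 ≈ 406.00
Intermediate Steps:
M = -7 (M = -7*(-9 + 10) = -7*1 = -7)
1/(344 + M) - 1*(-406) = 1/(344 - 7) - 1*(-406) = 1/337 + 406 = 136823/337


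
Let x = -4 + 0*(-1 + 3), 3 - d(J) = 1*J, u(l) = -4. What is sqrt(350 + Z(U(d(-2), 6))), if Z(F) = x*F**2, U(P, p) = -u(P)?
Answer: sqrt(286) ≈ 16.912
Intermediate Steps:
d(J) = 3 - J
x = -4 (x = -4 + 0*2 = -4 + 0 = -4)
U(P, p) = 4 (U(P, p) = -1*(-4) = 4)
Z(F) = -4*F**2
sqrt(350 + Z(U(d(-2), 6))) = sqrt(350 - 4*4**2) = sqrt(350 - 4*16) = sqrt(350 - 64) = sqrt(286)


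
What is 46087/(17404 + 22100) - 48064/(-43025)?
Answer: 3881613431/1699659600 ≈ 2.2838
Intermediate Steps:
46087/(17404 + 22100) - 48064/(-43025) = 46087/39504 - 48064*(-1/43025) = 46087*(1/39504) + 48064/43025 = 46087/39504 + 48064/43025 = 3881613431/1699659600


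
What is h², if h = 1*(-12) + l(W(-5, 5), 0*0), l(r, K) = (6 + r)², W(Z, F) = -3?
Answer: 9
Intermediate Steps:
h = -3 (h = 1*(-12) + (6 - 3)² = -12 + 3² = -12 + 9 = -3)
h² = (-3)² = 9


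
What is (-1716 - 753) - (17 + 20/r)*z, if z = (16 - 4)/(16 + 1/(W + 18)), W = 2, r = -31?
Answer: -8230233/3317 ≈ -2481.2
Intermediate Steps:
z = 80/107 (z = (16 - 4)/(16 + 1/(2 + 18)) = 12/(16 + 1/20) = 12/(321/20) = 12*(20/321) = 80/107 ≈ 0.74766)
(-1716 - 753) - (17 + 20/r)*z = (-1716 - 753) - (17 + 20/(-31))*80/107 = -2469 - (17 + 20*(-1/31))*80/107 = -2469 - (17 - 20/31)*80/107 = -2469 - 507*80/(31*107) = -2469 - 1*40560/3317 = -2469 - 40560/3317 = -8230233/3317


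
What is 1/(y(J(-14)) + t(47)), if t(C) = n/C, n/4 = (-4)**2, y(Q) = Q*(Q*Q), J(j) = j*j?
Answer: 47/353888256 ≈ 1.3281e-7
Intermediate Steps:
J(j) = j**2
y(Q) = Q**3 (y(Q) = Q*Q**2 = Q**3)
n = 64 (n = 4*(-4)**2 = 4*16 = 64)
t(C) = 64/C
1/(y(J(-14)) + t(47)) = 1/(((-14)**2)**3 + 64/47) = 1/(196**3 + 64*(1/47)) = 1/(7529536 + 64/47) = 1/(353888256/47) = 47/353888256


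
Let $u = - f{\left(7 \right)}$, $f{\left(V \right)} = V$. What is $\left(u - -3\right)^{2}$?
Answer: $16$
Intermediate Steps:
$u = -7$ ($u = \left(-1\right) 7 = -7$)
$\left(u - -3\right)^{2} = \left(-7 - -3\right)^{2} = \left(-7 + 3\right)^{2} = \left(-4\right)^{2} = 16$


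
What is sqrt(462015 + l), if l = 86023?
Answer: sqrt(548038) ≈ 740.30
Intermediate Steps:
sqrt(462015 + l) = sqrt(462015 + 86023) = sqrt(548038)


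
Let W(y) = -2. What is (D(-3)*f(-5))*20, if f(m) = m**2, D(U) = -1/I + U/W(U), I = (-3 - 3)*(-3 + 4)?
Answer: 2500/3 ≈ 833.33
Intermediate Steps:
I = -6 (I = -6*1 = -6)
D(U) = 1/6 - U/2 (D(U) = -1/(-6) + U/(-2) = -1*(-1/6) + U*(-1/2) = 1/6 - U/2)
(D(-3)*f(-5))*20 = ((1/6 - 1/2*(-3))*(-5)**2)*20 = ((1/6 + 3/2)*25)*20 = ((5/3)*25)*20 = (125/3)*20 = 2500/3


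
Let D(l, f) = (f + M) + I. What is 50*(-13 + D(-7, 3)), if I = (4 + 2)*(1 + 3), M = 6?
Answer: 1000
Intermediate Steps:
I = 24 (I = 6*4 = 24)
D(l, f) = 30 + f (D(l, f) = (f + 6) + 24 = (6 + f) + 24 = 30 + f)
50*(-13 + D(-7, 3)) = 50*(-13 + (30 + 3)) = 50*(-13 + 33) = 50*20 = 1000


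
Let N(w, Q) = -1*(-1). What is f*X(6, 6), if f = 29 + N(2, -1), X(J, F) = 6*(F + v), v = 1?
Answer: 1260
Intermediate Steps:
N(w, Q) = 1
X(J, F) = 6 + 6*F (X(J, F) = 6*(F + 1) = 6*(1 + F) = 6 + 6*F)
f = 30 (f = 29 + 1 = 30)
f*X(6, 6) = 30*(6 + 6*6) = 30*(6 + 36) = 30*42 = 1260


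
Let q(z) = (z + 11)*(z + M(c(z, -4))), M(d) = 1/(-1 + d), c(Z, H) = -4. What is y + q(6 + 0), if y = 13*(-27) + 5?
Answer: -1237/5 ≈ -247.40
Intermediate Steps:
q(z) = (11 + z)*(-⅕ + z) (q(z) = (z + 11)*(z + 1/(-1 - 4)) = (11 + z)*(z + 1/(-5)) = (11 + z)*(z - ⅕) = (11 + z)*(-⅕ + z))
y = -346 (y = -351 + 5 = -346)
y + q(6 + 0) = -346 + (-11/5 + (6 + 0)² + 54*(6 + 0)/5) = -346 + (-11/5 + 6² + (54/5)*6) = -346 + (-11/5 + 36 + 324/5) = -346 + 493/5 = -1237/5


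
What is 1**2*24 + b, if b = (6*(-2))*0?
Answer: 24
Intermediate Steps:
b = 0 (b = -12*0 = 0)
1**2*24 + b = 1**2*24 + 0 = 1*24 + 0 = 24 + 0 = 24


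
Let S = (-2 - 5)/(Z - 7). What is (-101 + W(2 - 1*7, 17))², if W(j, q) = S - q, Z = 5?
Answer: 52441/4 ≈ 13110.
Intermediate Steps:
S = 7/2 (S = (-2 - 5)/(5 - 7) = -7/(-2) = -7*(-½) = 7/2 ≈ 3.5000)
W(j, q) = 7/2 - q
(-101 + W(2 - 1*7, 17))² = (-101 + (7/2 - 1*17))² = (-101 + (7/2 - 17))² = (-101 - 27/2)² = (-229/2)² = 52441/4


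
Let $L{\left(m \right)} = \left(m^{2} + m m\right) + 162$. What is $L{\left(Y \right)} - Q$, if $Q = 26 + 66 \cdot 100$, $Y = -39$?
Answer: $-3422$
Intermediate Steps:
$Q = 6626$ ($Q = 26 + 6600 = 6626$)
$L{\left(m \right)} = 162 + 2 m^{2}$ ($L{\left(m \right)} = \left(m^{2} + m^{2}\right) + 162 = 2 m^{2} + 162 = 162 + 2 m^{2}$)
$L{\left(Y \right)} - Q = \left(162 + 2 \left(-39\right)^{2}\right) - 6626 = \left(162 + 2 \cdot 1521\right) - 6626 = \left(162 + 3042\right) - 6626 = 3204 - 6626 = -3422$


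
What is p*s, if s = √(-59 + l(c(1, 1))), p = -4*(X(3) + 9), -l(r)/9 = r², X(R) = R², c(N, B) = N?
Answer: -144*I*√17 ≈ -593.73*I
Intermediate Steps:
l(r) = -9*r²
p = -72 (p = -4*(3² + 9) = -4*(9 + 9) = -4*18 = -72)
s = 2*I*√17 (s = √(-59 - 9*1²) = √(-59 - 9*1) = √(-59 - 9) = √(-68) = 2*I*√17 ≈ 8.2462*I)
p*s = -144*I*√17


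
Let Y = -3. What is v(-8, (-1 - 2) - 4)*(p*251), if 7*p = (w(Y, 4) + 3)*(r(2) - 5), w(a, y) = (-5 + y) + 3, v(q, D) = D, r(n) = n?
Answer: 3765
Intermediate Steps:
w(a, y) = -2 + y
p = -15/7 (p = (((-2 + 4) + 3)*(2 - 5))/7 = ((2 + 3)*(-3))/7 = (5*(-3))/7 = (⅐)*(-15) = -15/7 ≈ -2.1429)
v(-8, (-1 - 2) - 4)*(p*251) = ((-1 - 2) - 4)*(-15/7*251) = (-3 - 4)*(-3765/7) = -7*(-3765/7) = 3765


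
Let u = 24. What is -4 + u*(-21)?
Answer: -508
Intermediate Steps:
-4 + u*(-21) = -4 + 24*(-21) = -4 - 504 = -508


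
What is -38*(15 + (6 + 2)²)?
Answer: -3002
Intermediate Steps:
-38*(15 + (6 + 2)²) = -38*(15 + 8²) = -38*(15 + 64) = -38*79 = -3002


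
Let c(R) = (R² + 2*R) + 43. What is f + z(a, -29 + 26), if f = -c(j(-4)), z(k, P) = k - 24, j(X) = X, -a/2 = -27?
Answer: -21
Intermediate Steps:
a = 54 (a = -2*(-27) = 54)
c(R) = 43 + R² + 2*R
z(k, P) = -24 + k
f = -51 (f = -(43 + (-4)² + 2*(-4)) = -(43 + 16 - 8) = -1*51 = -51)
f + z(a, -29 + 26) = -51 + (-24 + 54) = -51 + 30 = -21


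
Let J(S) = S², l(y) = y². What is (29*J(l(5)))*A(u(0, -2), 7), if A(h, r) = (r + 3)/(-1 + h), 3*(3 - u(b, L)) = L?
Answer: 271875/4 ≈ 67969.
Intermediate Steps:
u(b, L) = 3 - L/3
A(h, r) = (3 + r)/(-1 + h)
(29*J(l(5)))*A(u(0, -2), 7) = (29*(5²)²)*((3 + 7)/(-1 + (3 - ⅓*(-2)))) = (29*25²)*(10/(-1 + (3 + ⅔))) = (29*625)*(10/(-1 + 11/3)) = 18125*(10/(8/3)) = 18125*((3/8)*10) = 18125*(15/4) = 271875/4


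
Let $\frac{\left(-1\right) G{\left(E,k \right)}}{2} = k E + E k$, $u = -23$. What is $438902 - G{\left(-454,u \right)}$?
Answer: $480670$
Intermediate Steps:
$G{\left(E,k \right)} = - 4 E k$ ($G{\left(E,k \right)} = - 2 \left(k E + E k\right) = - 2 \left(E k + E k\right) = - 2 \cdot 2 E k = - 4 E k$)
$438902 - G{\left(-454,u \right)} = 438902 - \left(-4\right) \left(-454\right) \left(-23\right) = 438902 - -41768 = 438902 + 41768 = 480670$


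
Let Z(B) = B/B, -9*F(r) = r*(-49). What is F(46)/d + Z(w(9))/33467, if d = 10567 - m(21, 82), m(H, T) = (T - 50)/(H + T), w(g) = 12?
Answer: 7779560975/327820007907 ≈ 0.023731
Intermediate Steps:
F(r) = 49*r/9 (F(r) = -r*(-49)/9 = -(-49)*r/9 = 49*r/9)
m(H, T) = (-50 + T)/(H + T)
Z(B) = 1
d = 1088369/103 (d = 10567 - (-50 + 82)/(21 + 82) = 10567 - 32/103 = 1088369/103 ≈ 10567.)
F(46)/d + Z(w(9))/33467 = ((49/9)*46)/(1088369/103) + 1/33467 = (2254/9)*(103/1088369) + 1*(1/33467) = 232162/9795321 + 1/33467 = 7779560975/327820007907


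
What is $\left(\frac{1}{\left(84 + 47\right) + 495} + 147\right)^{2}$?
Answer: $\frac{8468232529}{391876} \approx 21609.0$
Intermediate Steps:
$\left(\frac{1}{\left(84 + 47\right) + 495} + 147\right)^{2} = \left(\frac{1}{131 + 495} + 147\right)^{2} = \left(\frac{1}{626} + 147\right)^{2} = \left(\frac{92023}{626}\right)^{2} = \frac{8468232529}{391876}$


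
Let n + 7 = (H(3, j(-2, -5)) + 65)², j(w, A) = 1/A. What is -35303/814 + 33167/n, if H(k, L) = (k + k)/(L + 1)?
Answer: -633265339/17091558 ≈ -37.051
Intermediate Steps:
H(k, L) = 2*k/(1 + L) (H(k, L) = (2*k)/(1 + L) = 2*k/(1 + L))
n = 20997/4 (n = -7 + (2*3/(1 + 1/(-5)) + 65)² = -7 + (2*3/(1 - ⅕) + 65)² = -7 + (2*3/(⅘) + 65)² = -7 + (2*3*(5/4) + 65)² = -7 + (15/2 + 65)² = -7 + (145/2)² = -7 + 21025/4 = 20997/4 ≈ 5249.3)
-35303/814 + 33167/n = -35303/814 + 33167/(20997/4) = -35303*1/814 + 33167*(4/20997) = -35303/814 + 132668/20997 = -633265339/17091558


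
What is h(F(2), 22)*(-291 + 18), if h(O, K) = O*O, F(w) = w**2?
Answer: -4368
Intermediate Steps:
h(O, K) = O**2
h(F(2), 22)*(-291 + 18) = (2**2)**2*(-291 + 18) = 4**2*(-273) = 16*(-273) = -4368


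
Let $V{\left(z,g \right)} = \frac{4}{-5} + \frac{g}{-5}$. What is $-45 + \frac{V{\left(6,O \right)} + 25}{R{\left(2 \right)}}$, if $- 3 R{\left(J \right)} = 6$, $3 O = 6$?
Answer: $- \frac{569}{10} \approx -56.9$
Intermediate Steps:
$O = 2$ ($O = \frac{1}{3} \cdot 6 = 2$)
$R{\left(J \right)} = -2$ ($R{\left(J \right)} = \left(- \frac{1}{3}\right) 6 = -2$)
$V{\left(z,g \right)} = - \frac{4}{5} - \frac{g}{5}$ ($V{\left(z,g \right)} = 4 \left(- \frac{1}{5}\right) + g \left(- \frac{1}{5}\right) = - \frac{4}{5} - \frac{g}{5}$)
$-45 + \frac{V{\left(6,O \right)} + 25}{R{\left(2 \right)}} = -45 + \frac{\left(- \frac{4}{5} - \frac{2}{5}\right) + 25}{-2} = -45 - \frac{\left(- \frac{4}{5} - \frac{2}{5}\right) + 25}{2} = -45 - \frac{- \frac{6}{5} + 25}{2} = -45 - \frac{119}{10} = - \frac{569}{10}$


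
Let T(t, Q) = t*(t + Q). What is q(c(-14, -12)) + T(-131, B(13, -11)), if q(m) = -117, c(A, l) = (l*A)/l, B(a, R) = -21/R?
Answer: 184733/11 ≈ 16794.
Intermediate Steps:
c(A, l) = A (c(A, l) = (A*l)/l = A)
T(t, Q) = t*(Q + t)
q(c(-14, -12)) + T(-131, B(13, -11)) = -117 - 131*(-21/(-11) - 131) = -117 - 131*(-21*(-1/11) - 131) = -117 - 131*(21/11 - 131) = -117 - 131*(-1420/11) = -117 + 186020/11 = 184733/11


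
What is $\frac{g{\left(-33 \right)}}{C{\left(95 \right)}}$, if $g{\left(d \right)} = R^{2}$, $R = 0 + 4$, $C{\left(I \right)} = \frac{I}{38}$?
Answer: $\frac{32}{5} \approx 6.4$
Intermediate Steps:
$C{\left(I \right)} = \frac{I}{38}$ ($C{\left(I \right)} = I \frac{1}{38} = \frac{I}{38}$)
$R = 4$
$g{\left(d \right)} = 16$ ($g{\left(d \right)} = 4^{2} = 16$)
$\frac{g{\left(-33 \right)}}{C{\left(95 \right)}} = \frac{16}{\frac{1}{38} \cdot 95} = \frac{16}{\frac{5}{2}} = 16 \cdot \frac{2}{5} = \frac{32}{5}$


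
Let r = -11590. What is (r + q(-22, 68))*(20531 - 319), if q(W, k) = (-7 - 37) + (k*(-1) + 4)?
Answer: -236439976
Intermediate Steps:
q(W, k) = -40 - k (q(W, k) = -44 + (-k + 4) = -44 + (4 - k) = -40 - k)
(r + q(-22, 68))*(20531 - 319) = (-11590 + (-40 - 1*68))*(20531 - 319) = (-11590 + (-40 - 68))*20212 = (-11590 - 108)*20212 = -11698*20212 = -236439976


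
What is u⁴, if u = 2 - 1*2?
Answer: 0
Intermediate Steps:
u = 0 (u = 2 - 2 = 0)
u⁴ = 0⁴ = 0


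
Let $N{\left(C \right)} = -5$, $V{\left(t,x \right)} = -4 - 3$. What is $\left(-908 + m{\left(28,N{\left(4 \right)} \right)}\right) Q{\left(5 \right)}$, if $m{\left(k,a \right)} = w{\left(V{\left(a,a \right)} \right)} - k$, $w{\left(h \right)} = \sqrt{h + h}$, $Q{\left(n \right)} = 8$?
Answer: $-7488 + 8 i \sqrt{14} \approx -7488.0 + 29.933 i$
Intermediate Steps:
$V{\left(t,x \right)} = -7$
$w{\left(h \right)} = \sqrt{2} \sqrt{h}$ ($w{\left(h \right)} = \sqrt{2 h} = \sqrt{2} \sqrt{h}$)
$m{\left(k,a \right)} = - k + i \sqrt{14}$ ($m{\left(k,a \right)} = \sqrt{2} \sqrt{-7} - k = \sqrt{2} i \sqrt{7} - k = i \sqrt{14} - k = - k + i \sqrt{14}$)
$\left(-908 + m{\left(28,N{\left(4 \right)} \right)}\right) Q{\left(5 \right)} = \left(-908 + \left(\left(-1\right) 28 + i \sqrt{14}\right)\right) 8 = \left(-908 - \left(28 - i \sqrt{14}\right)\right) 8 = \left(-936 + i \sqrt{14}\right) 8 = -7488 + 8 i \sqrt{14}$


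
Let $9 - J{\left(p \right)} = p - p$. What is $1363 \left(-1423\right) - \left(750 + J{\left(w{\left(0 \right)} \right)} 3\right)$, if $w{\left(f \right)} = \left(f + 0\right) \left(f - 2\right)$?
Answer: $-1940326$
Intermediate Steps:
$w{\left(f \right)} = f \left(-2 + f\right)$
$J{\left(p \right)} = 9$ ($J{\left(p \right)} = 9 - \left(p - p\right) = 9 - 0 = 9 + 0 = 9$)
$1363 \left(-1423\right) - \left(750 + J{\left(w{\left(0 \right)} \right)} 3\right) = 1363 \left(-1423\right) - \left(750 + 9 \cdot 3\right) = -1939549 - 777 = -1940326$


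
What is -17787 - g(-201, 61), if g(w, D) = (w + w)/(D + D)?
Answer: -1084806/61 ≈ -17784.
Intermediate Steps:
g(w, D) = w/D (g(w, D) = (2*w)/((2*D)) = (2*w)*(1/(2*D)) = w/D)
-17787 - g(-201, 61) = -17787 - (-201)/61 = -17787 - 1*(-201/61) = -17787 + 201/61 = -1084806/61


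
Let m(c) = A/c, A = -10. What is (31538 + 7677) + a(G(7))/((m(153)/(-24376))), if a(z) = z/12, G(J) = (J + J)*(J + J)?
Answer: 30653887/5 ≈ 6.1308e+6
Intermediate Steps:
m(c) = -10/c
G(J) = 4*J² (G(J) = (2*J)*(2*J) = 4*J²)
a(z) = z/12 (a(z) = z*(1/12) = z/12)
(31538 + 7677) + a(G(7))/((m(153)/(-24376))) = (31538 + 7677) + ((4*7²)/12)/((-10/153/(-24376))) = 39215 + ((4*49)/12)/((-10*1/153*(-1/24376))) = 39215 + ((1/12)*196)/((-10/153*(-1/24376))) = 39215 + 49/(3*(5/1864764)) = 39215 + (49/3)*(1864764/5) = 39215 + 30457812/5 = 30653887/5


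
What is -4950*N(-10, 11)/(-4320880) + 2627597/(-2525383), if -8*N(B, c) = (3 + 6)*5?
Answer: -1305582566659/1247071645376 ≈ -1.0469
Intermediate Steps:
N(B, c) = -45/8 (N(B, c) = -(3 + 6)*5/8 = -9*5/8 = -⅛*45 = -45/8)
-4950*N(-10, 11)/(-4320880) + 2627597/(-2525383) = -4950*(-45/8)/(-4320880) + 2627597/(-2525383) = (111375/4)*(-1/4320880) + 2627597*(-1/2525383) = -22275/3456704 - 375371/360769 = -1305582566659/1247071645376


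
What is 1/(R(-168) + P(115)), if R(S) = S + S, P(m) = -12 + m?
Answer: -1/233 ≈ -0.0042918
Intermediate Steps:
R(S) = 2*S
1/(R(-168) + P(115)) = 1/(2*(-168) + (-12 + 115)) = 1/(-336 + 103) = 1/(-233) = -1/233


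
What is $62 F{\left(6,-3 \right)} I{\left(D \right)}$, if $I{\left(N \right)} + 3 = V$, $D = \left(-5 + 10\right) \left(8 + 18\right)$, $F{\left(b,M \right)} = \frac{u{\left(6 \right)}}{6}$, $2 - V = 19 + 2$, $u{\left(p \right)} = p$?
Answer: $-1364$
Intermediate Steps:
$V = -19$ ($V = 2 - \left(19 + 2\right) = 2 - 21 = -19$)
$F{\left(b,M \right)} = 1$ ($F{\left(b,M \right)} = \frac{6}{6} = 6 \cdot \frac{1}{6} = 1$)
$D = 130$ ($D = 5 \cdot 26 = 130$)
$I{\left(N \right)} = -22$ ($I{\left(N \right)} = -3 - 19 = -22$)
$62 F{\left(6,-3 \right)} I{\left(D \right)} = 62 \cdot 1 \left(-22\right) = 62 \left(-22\right) = -1364$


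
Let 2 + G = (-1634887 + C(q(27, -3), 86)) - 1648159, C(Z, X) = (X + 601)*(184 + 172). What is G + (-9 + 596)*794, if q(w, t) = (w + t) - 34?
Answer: -2572398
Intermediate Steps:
q(w, t) = -34 + t + w (q(w, t) = (t + w) - 34 = -34 + t + w)
C(Z, X) = 213956 + 356*X (C(Z, X) = (601 + X)*356 = 213956 + 356*X)
G = -3038476 (G = -2 + ((-1634887 + (213956 + 356*86)) - 1648159) = -2 + ((-1634887 + (213956 + 30616)) - 1648159) = -2 + ((-1634887 + 244572) - 1648159) = -2 + (-1390315 - 1648159) = -2 - 3038474 = -3038476)
G + (-9 + 596)*794 = -3038476 + (-9 + 596)*794 = -3038476 + 587*794 = -3038476 + 466078 = -2572398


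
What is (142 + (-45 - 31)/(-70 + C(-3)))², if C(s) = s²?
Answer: 76352644/3721 ≈ 20519.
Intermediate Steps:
(142 + (-45 - 31)/(-70 + C(-3)))² = (142 + (-45 - 31)/(-70 + (-3)²))² = (142 - 76/(-70 + 9))² = (142 - 76/(-61))² = (142 - 76*(-1/61))² = (142 + 76/61)² = (8738/61)² = 76352644/3721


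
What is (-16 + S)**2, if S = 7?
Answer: 81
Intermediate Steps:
(-16 + S)**2 = (-16 + 7)**2 = (-9)**2 = 81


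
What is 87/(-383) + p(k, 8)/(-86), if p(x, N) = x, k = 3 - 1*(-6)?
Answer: -10929/32938 ≈ -0.33181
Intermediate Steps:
k = 9 (k = 3 + 6 = 9)
87/(-383) + p(k, 8)/(-86) = 87/(-383) + 9/(-86) = 87*(-1/383) + 9*(-1/86) = -87/383 - 9/86 = -10929/32938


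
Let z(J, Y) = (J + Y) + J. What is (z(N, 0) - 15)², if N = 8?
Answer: 1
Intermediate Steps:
z(J, Y) = Y + 2*J
(z(N, 0) - 15)² = ((0 + 2*8) - 15)² = ((0 + 16) - 15)² = (16 - 15)² = 1² = 1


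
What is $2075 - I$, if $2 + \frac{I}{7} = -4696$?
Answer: $34961$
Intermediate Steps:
$I = -32886$ ($I = -14 + 7 \left(-4696\right) = -14 - 32872 = -32886$)
$2075 - I = 2075 - -32886 = 2075 + 32886 = 34961$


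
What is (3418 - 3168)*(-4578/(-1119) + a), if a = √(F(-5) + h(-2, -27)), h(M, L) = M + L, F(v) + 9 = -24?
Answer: 381500/373 + 250*I*√62 ≈ 1022.8 + 1968.5*I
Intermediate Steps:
F(v) = -33 (F(v) = -9 - 24 = -33)
h(M, L) = L + M
a = I*√62 (a = √(-33 + (-27 - 2)) = √(-33 - 29) = √(-62) = I*√62 ≈ 7.874*I)
(3418 - 3168)*(-4578/(-1119) + a) = (3418 - 3168)*(-4578/(-1119) + I*√62) = 250*(-4578*(-1/1119) + I*√62) = 250*(1526/373 + I*√62) = 381500/373 + 250*I*√62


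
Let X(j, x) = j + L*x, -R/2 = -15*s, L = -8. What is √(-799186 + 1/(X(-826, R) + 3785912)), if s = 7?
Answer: I*√11439677041642896090/3783406 ≈ 893.97*I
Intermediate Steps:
R = 210 (R = -(-30)*7 = -2*(-105) = 210)
X(j, x) = j - 8*x
√(-799186 + 1/(X(-826, R) + 3785912)) = √(-799186 + 1/((-826 - 8*210) + 3785912)) = √(-799186 + 1/((-826 - 1680) + 3785912)) = √(-799186 + 1/(-2506 + 3785912)) = √(-799186 + 1/3783406) = √(-3023645107515/3783406) = I*√11439677041642896090/3783406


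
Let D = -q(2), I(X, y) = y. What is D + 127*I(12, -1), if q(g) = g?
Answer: -129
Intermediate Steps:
D = -2 (D = -1*2 = -2)
D + 127*I(12, -1) = -2 + 127*(-1) = -2 - 127 = -129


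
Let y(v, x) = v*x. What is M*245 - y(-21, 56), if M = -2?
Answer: 686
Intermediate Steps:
M*245 - y(-21, 56) = -2*245 - (-21)*56 = -490 - 1*(-1176) = -490 + 1176 = 686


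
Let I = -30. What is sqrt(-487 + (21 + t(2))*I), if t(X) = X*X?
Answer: I*sqrt(1237) ≈ 35.171*I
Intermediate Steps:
t(X) = X**2
sqrt(-487 + (21 + t(2))*I) = sqrt(-487 + (21 + 2**2)*(-30)) = sqrt(-487 + (21 + 4)*(-30)) = sqrt(-487 + 25*(-30)) = sqrt(-487 - 750) = sqrt(-1237) = I*sqrt(1237)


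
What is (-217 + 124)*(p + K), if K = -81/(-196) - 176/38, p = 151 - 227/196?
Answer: -25217043/1862 ≈ -13543.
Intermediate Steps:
p = 29369/196 (p = 151 - 227*1/196 = 151 - 227/196 = 29369/196 ≈ 149.84)
K = -15709/3724 (K = -81*(-1/196) - 176*1/38 = 81/196 - 88/19 = -15709/3724 ≈ -4.2183)
(-217 + 124)*(p + K) = (-217 + 124)*(29369/196 - 15709/3724) = -93*271151/1862 = -25217043/1862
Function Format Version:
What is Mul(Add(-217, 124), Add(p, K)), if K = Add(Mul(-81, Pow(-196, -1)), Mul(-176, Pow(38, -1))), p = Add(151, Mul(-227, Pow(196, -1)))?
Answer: Rational(-25217043, 1862) ≈ -13543.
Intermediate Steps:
p = Rational(29369, 196) (p = Add(151, Mul(-227, Rational(1, 196))) = Add(151, Rational(-227, 196)) = Rational(29369, 196) ≈ 149.84)
K = Rational(-15709, 3724) (K = Add(Mul(-81, Rational(-1, 196)), Mul(-176, Rational(1, 38))) = Add(Rational(81, 196), Rational(-88, 19)) = Rational(-15709, 3724) ≈ -4.2183)
Mul(Add(-217, 124), Add(p, K)) = Mul(Add(-217, 124), Add(Rational(29369, 196), Rational(-15709, 3724))) = Mul(-93, Rational(271151, 1862)) = Rational(-25217043, 1862)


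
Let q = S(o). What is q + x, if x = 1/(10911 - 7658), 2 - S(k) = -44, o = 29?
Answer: 149639/3253 ≈ 46.000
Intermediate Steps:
S(k) = 46 (S(k) = 2 - 1*(-44) = 2 + 44 = 46)
x = 1/3253 ≈ 0.00030741
q = 46
q + x = 46 + 1/3253 = 149639/3253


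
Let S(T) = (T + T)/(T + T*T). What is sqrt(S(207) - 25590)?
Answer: I*sqrt(69195334)/52 ≈ 159.97*I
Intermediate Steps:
S(T) = 2*T/(T + T**2) (S(T) = (2*T)/(T + T**2) = 2*T/(T + T**2))
sqrt(S(207) - 25590) = sqrt(2/(1 + 207) - 25590) = sqrt(2/208 - 25590) = sqrt(2*(1/208) - 25590) = sqrt(1/104 - 25590) = sqrt(-2661359/104) = I*sqrt(69195334)/52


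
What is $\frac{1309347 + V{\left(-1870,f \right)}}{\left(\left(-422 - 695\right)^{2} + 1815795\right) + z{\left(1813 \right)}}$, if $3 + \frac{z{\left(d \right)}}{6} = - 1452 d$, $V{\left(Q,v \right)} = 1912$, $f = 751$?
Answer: $- \frac{1311259}{12731390} \approx -0.10299$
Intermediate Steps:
$z{\left(d \right)} = -18 - 8712 d$ ($z{\left(d \right)} = -18 + 6 \left(- 1452 d\right) = -18 - 8712 d$)
$\frac{1309347 + V{\left(-1870,f \right)}}{\left(\left(-422 - 695\right)^{2} + 1815795\right) + z{\left(1813 \right)}} = \frac{1309347 + 1912}{\left(\left(-422 - 695\right)^{2} + 1815795\right) - 15794874} = \frac{1311259}{\left(\left(-1117\right)^{2} + 1815795\right) - 15794874} = \frac{1311259}{\left(1247689 + 1815795\right) - 15794874} = \frac{1311259}{3063484 - 15794874} = \frac{1311259}{-12731390} = 1311259 \left(- \frac{1}{12731390}\right) = - \frac{1311259}{12731390}$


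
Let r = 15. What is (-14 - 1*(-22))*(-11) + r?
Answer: -73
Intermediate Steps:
(-14 - 1*(-22))*(-11) + r = (-14 - 1*(-22))*(-11) + 15 = (-14 + 22)*(-11) + 15 = 8*(-11) + 15 = -88 + 15 = -73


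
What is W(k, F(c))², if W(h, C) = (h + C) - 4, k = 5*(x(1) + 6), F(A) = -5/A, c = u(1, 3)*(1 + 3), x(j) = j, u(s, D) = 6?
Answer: 546121/576 ≈ 948.13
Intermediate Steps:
c = 24 (c = 6*(1 + 3) = 6*4 = 24)
k = 35 (k = 5*(1 + 6) = 5*7 = 35)
W(h, C) = -4 + C + h (W(h, C) = (C + h) - 4 = -4 + C + h)
W(k, F(c))² = (-4 - 5/24 + 35)² = (739/24)² = 546121/576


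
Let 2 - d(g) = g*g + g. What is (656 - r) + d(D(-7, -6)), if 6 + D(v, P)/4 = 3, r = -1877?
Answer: 2403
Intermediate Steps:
D(v, P) = -12 (D(v, P) = -24 + 4*3 = -24 + 12 = -12)
d(g) = 2 - g - g² (d(g) = 2 - (g*g + g) = 2 - (g² + g) = 2 - (g + g²) = 2 + (-g - g²) = 2 - g - g²)
(656 - r) + d(D(-7, -6)) = (656 - 1*(-1877)) + (2 - 1*(-12) - 1*(-12)²) = (656 + 1877) + (2 + 12 - 1*144) = 2533 + (2 + 12 - 144) = 2533 - 130 = 2403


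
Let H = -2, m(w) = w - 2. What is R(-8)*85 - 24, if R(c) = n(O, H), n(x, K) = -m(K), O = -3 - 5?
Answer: 316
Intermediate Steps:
m(w) = -2 + w
O = -8
n(x, K) = 2 - K (n(x, K) = -(-2 + K) = 2 - K)
R(c) = 4 (R(c) = 2 - 1*(-2) = 2 + 2 = 4)
R(-8)*85 - 24 = 4*85 - 24 = 340 - 24 = 316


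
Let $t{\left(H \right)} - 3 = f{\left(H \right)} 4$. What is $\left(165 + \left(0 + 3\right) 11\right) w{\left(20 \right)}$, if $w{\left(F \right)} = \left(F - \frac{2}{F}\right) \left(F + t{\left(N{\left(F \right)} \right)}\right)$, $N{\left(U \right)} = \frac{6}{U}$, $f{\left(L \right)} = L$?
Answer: $\frac{2383821}{25} \approx 95353.0$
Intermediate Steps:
$t{\left(H \right)} = 3 + 4 H$ ($t{\left(H \right)} = 3 + H 4 = 3 + 4 H$)
$w{\left(F \right)} = \left(F - \frac{2}{F}\right) \left(3 + F + \frac{24}{F}\right)$ ($w{\left(F \right)} = \left(F - \frac{2}{F}\right) \left(F + \left(3 + 4 \frac{6}{F}\right)\right) = \left(F - \frac{2}{F}\right) \left(F + \left(3 + \frac{24}{F}\right)\right) = \left(F - \frac{2}{F}\right) \left(3 + F + \frac{24}{F}\right)$)
$\left(165 + \left(0 + 3\right) 11\right) w{\left(20 \right)} = \left(165 + \left(0 + 3\right) 11\right) \left(22 + 20^{2} - \frac{48}{400} - \frac{6}{20} + 3 \cdot 20\right) = \left(165 + 3 \cdot 11\right) \left(22 + 400 - \frac{3}{25} - \frac{3}{10} + 60\right) = \left(165 + 33\right) \left(22 + 400 - \frac{3}{25} - \frac{3}{10} + 60\right) = 198 \cdot \frac{24079}{50} = \frac{2383821}{25}$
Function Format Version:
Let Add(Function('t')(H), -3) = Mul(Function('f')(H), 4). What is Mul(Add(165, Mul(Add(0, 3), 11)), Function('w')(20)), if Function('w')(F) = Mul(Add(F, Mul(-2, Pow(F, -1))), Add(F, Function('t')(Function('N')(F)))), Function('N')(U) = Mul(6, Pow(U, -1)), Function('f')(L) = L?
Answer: Rational(2383821, 25) ≈ 95353.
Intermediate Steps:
Function('t')(H) = Add(3, Mul(4, H)) (Function('t')(H) = Add(3, Mul(H, 4)) = Add(3, Mul(4, H)))
Function('w')(F) = Mul(Add(F, Mul(-2, Pow(F, -1))), Add(3, F, Mul(24, Pow(F, -1)))) (Function('w')(F) = Mul(Add(F, Mul(-2, Pow(F, -1))), Add(F, Add(3, Mul(4, Mul(6, Pow(F, -1)))))) = Mul(Add(F, Mul(-2, Pow(F, -1))), Add(F, Add(3, Mul(24, Pow(F, -1))))) = Mul(Add(F, Mul(-2, Pow(F, -1))), Add(3, F, Mul(24, Pow(F, -1)))))
Mul(Add(165, Mul(Add(0, 3), 11)), Function('w')(20)) = Mul(Add(165, Mul(Add(0, 3), 11)), Add(22, Pow(20, 2), Mul(-48, Pow(20, -2)), Mul(-6, Pow(20, -1)), Mul(3, 20))) = Mul(Add(165, Mul(3, 11)), Add(22, 400, Mul(-48, Rational(1, 400)), Mul(-6, Rational(1, 20)), 60)) = Mul(Add(165, 33), Add(22, 400, Rational(-3, 25), Rational(-3, 10), 60)) = Mul(198, Rational(24079, 50)) = Rational(2383821, 25)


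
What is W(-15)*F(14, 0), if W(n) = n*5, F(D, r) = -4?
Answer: 300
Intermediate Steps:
W(n) = 5*n
W(-15)*F(14, 0) = (5*(-15))*(-4) = -75*(-4) = 300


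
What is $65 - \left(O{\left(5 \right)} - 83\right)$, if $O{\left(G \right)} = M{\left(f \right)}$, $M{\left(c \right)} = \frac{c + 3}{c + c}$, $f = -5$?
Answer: $\frac{739}{5} \approx 147.8$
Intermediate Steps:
$M{\left(c \right)} = \frac{3 + c}{2 c}$
$O{\left(G \right)} = \frac{1}{5}$ ($O{\left(G \right)} = \frac{3 - 5}{2 \left(-5\right)} = \frac{1}{2} \left(- \frac{1}{5}\right) \left(-2\right) = \frac{1}{5}$)
$65 - \left(O{\left(5 \right)} - 83\right) = 65 - \left(\frac{1}{5} - 83\right) = 65 - - \frac{414}{5} = 65 + \frac{414}{5} = \frac{739}{5}$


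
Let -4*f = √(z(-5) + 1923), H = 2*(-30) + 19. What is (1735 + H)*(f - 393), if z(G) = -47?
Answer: -665742 - 847*√469 ≈ -6.8409e+5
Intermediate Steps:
H = -41 (H = -60 + 19 = -41)
f = -√469/2 (f = -√(-47 + 1923)/4 = -√469/2 ≈ -10.828)
(1735 + H)*(f - 393) = (1735 - 41)*(-√469/2 - 393) = 1694*(-393 - √469/2) = -665742 - 847*√469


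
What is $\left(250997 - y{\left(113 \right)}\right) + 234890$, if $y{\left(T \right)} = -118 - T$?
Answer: $486118$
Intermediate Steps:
$\left(250997 - y{\left(113 \right)}\right) + 234890 = \left(250997 - \left(-118 - 113\right)\right) + 234890 = \left(250997 - -231\right) + 234890 = \left(250997 + 231\right) + 234890 = 251228 + 234890 = 486118$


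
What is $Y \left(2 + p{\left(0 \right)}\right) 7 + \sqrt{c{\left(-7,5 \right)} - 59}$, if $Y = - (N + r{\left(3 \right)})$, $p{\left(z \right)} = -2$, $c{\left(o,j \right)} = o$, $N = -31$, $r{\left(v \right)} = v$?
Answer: $i \sqrt{66} \approx 8.124 i$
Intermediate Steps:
$Y = 28$ ($Y = - (-31 + 3) = \left(-1\right) \left(-28\right) = 28$)
$Y \left(2 + p{\left(0 \right)}\right) 7 + \sqrt{c{\left(-7,5 \right)} - 59} = 28 \left(2 - 2\right) 7 + \sqrt{-7 - 59} = 28 \cdot 0 \cdot 7 + \sqrt{-66} = 28 \cdot 0 + i \sqrt{66} = 0 + i \sqrt{66} = i \sqrt{66}$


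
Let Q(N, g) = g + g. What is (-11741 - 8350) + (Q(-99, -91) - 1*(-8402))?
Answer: -11871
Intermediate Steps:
Q(N, g) = 2*g
(-11741 - 8350) + (Q(-99, -91) - 1*(-8402)) = (-11741 - 8350) + (2*(-91) - 1*(-8402)) = -20091 + (-182 + 8402) = -20091 + 8220 = -11871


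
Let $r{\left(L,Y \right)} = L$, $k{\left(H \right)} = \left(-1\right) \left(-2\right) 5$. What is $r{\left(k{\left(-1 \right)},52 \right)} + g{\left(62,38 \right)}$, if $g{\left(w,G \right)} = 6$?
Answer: $16$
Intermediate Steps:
$k{\left(H \right)} = 10$ ($k{\left(H \right)} = 2 \cdot 5 = 10$)
$r{\left(k{\left(-1 \right)},52 \right)} + g{\left(62,38 \right)} = 10 + 6 = 16$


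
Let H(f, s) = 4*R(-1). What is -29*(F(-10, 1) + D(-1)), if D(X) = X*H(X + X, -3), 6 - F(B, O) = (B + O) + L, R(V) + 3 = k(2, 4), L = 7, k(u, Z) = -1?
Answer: -696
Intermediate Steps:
R(V) = -4 (R(V) = -3 - 1 = -4)
H(f, s) = -16 (H(f, s) = 4*(-4) = -16)
F(B, O) = -1 - B - O (F(B, O) = 6 - ((B + O) + 7) = 6 - (7 + B + O) = 6 + (-7 - B - O) = -1 - B - O)
D(X) = -16*X (D(X) = X*(-16) = -16*X)
-29*(F(-10, 1) + D(-1)) = -29*((-1 - 1*(-10) - 1*1) - 16*(-1)) = -29*((-1 + 10 - 1) + 16) = -29*(8 + 16) = -29*24 = -696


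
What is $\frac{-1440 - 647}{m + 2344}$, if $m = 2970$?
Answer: $- \frac{2087}{5314} \approx -0.39274$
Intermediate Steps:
$\frac{-1440 - 647}{m + 2344} = \frac{-1440 - 647}{2970 + 2344} = - \frac{2087}{5314}$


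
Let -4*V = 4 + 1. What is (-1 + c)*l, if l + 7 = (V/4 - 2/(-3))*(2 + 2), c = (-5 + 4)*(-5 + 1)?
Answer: -67/4 ≈ -16.750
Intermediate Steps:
c = 4 (c = -1*(-4) = 4)
V = -5/4 (V = -(4 + 1)/4 = -¼*5 = -5/4 ≈ -1.2500)
l = -67/12 (l = -7 + (-5/4/4 - 2/(-3))*(2 + 2) = -7 + (-5/4*¼ - 2*(-⅓))*4 = -7 + (-5/16 + ⅔)*4 = -7 + (17/48)*4 = -7 + 17/12 = -67/12 ≈ -5.5833)
(-1 + c)*l = (-1 + 4)*(-67/12) = 3*(-67/12) = -67/4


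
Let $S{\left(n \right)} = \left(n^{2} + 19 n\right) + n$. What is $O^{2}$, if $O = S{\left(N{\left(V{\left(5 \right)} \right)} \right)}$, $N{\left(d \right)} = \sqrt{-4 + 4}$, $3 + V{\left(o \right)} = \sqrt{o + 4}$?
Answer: $0$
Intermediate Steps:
$V{\left(o \right)} = -3 + \sqrt{4 + o}$ ($V{\left(o \right)} = -3 + \sqrt{o + 4} = -3 + \sqrt{4 + o}$)
$N{\left(d \right)} = 0$ ($N{\left(d \right)} = \sqrt{0} = 0$)
$S{\left(n \right)} = n^{2} + 20 n$
$O = 0$ ($O = 0 \left(20 + 0\right) = 0 \cdot 20 = 0$)
$O^{2} = 0^{2} = 0$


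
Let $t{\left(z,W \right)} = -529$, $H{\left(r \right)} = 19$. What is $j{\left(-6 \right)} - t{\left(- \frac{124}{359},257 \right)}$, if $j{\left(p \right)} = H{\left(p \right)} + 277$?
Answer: $825$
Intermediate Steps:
$j{\left(p \right)} = 296$ ($j{\left(p \right)} = 19 + 277 = 296$)
$j{\left(-6 \right)} - t{\left(- \frac{124}{359},257 \right)} = 296 - -529 = 296 + 529 = 825$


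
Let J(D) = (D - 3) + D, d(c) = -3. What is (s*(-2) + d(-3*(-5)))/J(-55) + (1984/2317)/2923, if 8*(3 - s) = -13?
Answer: 332753727/3061211132 ≈ 0.10870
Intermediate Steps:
s = 37/8 (s = 3 - 1/8*(-13) = 3 + 13/8 = 37/8 ≈ 4.6250)
J(D) = -3 + 2*D (J(D) = (-3 + D) + D = -3 + 2*D)
(s*(-2) + d(-3*(-5)))/J(-55) + (1984/2317)/2923 = ((37/8)*(-2) - 3)/(-3 + 2*(-55)) + (1984/2317)/2923 = (-37/4 - 3)/(-3 - 110) + (1984*(1/2317))*(1/2923) = -49/4/(-113) + (1984/2317)*(1/2923) = -49/4*(-1/113) + 1984/6772591 = 49/452 + 1984/6772591 = 332753727/3061211132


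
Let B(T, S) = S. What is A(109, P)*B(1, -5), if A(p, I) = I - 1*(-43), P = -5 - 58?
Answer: 100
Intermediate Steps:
P = -63
A(p, I) = 43 + I (A(p, I) = I + 43 = 43 + I)
A(109, P)*B(1, -5) = (43 - 63)*(-5) = -20*(-5) = 100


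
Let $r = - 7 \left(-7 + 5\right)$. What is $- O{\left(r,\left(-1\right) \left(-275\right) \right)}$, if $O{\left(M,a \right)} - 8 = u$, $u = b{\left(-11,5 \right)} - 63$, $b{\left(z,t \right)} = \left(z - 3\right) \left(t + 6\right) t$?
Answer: $825$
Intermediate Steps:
$b{\left(z,t \right)} = t \left(-3 + z\right) \left(6 + t\right)$ ($b{\left(z,t \right)} = \left(-3 + z\right) \left(6 + t\right) t = t \left(-3 + z\right) \left(6 + t\right)$)
$r = 14$ ($r = \left(-7\right) \left(-2\right) = 14$)
$u = -833$ ($u = 5 \left(-18 - 15 + 6 \left(-11\right) + 5 \left(-11\right)\right) - 63 = 5 \left(-18 - 15 - 66 - 55\right) - 63 = 5 \left(-154\right) - 63 = -770 - 63 = -833$)
$O{\left(M,a \right)} = -825$ ($O{\left(M,a \right)} = 8 - 833 = -825$)
$- O{\left(r,\left(-1\right) \left(-275\right) \right)} = \left(-1\right) \left(-825\right) = 825$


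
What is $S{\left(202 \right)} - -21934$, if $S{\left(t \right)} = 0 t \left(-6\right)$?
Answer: $21934$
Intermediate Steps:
$S{\left(t \right)} = 0$ ($S{\left(t \right)} = 0 \left(-6\right) = 0$)
$S{\left(202 \right)} - -21934 = 0 - -21934 = 0 + 21934 = 21934$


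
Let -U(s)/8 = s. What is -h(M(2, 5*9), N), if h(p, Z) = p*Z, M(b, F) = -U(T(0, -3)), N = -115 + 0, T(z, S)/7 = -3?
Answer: -19320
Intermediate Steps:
T(z, S) = -21 (T(z, S) = 7*(-3) = -21)
U(s) = -8*s
N = -115
M(b, F) = -168 (M(b, F) = -(-8)*(-21) = -1*168 = -168)
h(p, Z) = Z*p
-h(M(2, 5*9), N) = -(-115)*(-168) = -1*19320 = -19320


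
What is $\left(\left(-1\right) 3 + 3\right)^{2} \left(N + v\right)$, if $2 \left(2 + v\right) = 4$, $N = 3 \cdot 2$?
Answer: $0$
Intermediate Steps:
$N = 6$
$v = 0$ ($v = -2 + \frac{1}{2} \cdot 4 = -2 + 2 = 0$)
$\left(\left(-1\right) 3 + 3\right)^{2} \left(N + v\right) = \left(\left(-1\right) 3 + 3\right)^{2} \left(6 + 0\right) = \left(-3 + 3\right)^{2} \cdot 6 = 0^{2} \cdot 6 = 0 \cdot 6 = 0$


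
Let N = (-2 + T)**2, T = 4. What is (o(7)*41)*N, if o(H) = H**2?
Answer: 8036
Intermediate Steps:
N = 4 (N = (-2 + 4)**2 = 2**2 = 4)
(o(7)*41)*N = (7**2*41)*4 = (49*41)*4 = 2009*4 = 8036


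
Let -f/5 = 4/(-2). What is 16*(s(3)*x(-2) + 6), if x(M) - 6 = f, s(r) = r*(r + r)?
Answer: 4704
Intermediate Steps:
s(r) = 2*r² (s(r) = r*(2*r) = 2*r²)
f = 10 (f = -20/(-2) = -20*(-1)/2 = -5*(-2) = 10)
x(M) = 16 (x(M) = 6 + 10 = 16)
16*(s(3)*x(-2) + 6) = 16*((2*3²)*16 + 6) = 16*((2*9)*16 + 6) = 16*(18*16 + 6) = 16*(288 + 6) = 16*294 = 4704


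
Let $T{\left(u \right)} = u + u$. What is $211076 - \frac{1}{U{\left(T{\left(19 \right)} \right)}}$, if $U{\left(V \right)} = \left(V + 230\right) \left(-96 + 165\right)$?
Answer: $\frac{3903217391}{18492} \approx 2.1108 \cdot 10^{5}$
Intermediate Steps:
$T{\left(u \right)} = 2 u$
$U{\left(V \right)} = 15870 + 69 V$ ($U{\left(V \right)} = \left(230 + V\right) 69 = 15870 + 69 V$)
$211076 - \frac{1}{U{\left(T{\left(19 \right)} \right)}} = 211076 - \frac{1}{15870 + 69 \cdot 2 \cdot 19} = 211076 - \frac{1}{15870 + 69 \cdot 38} = 211076 - \frac{1}{15870 + 2622} = 211076 - \frac{1}{18492} = \frac{3903217391}{18492}$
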